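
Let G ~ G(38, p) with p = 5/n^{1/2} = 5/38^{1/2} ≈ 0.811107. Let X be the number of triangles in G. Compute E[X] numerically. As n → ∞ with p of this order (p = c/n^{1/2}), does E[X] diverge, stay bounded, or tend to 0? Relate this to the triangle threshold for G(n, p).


Number of potential triangles: C(38, 3) = 8436.
Each occurs with probability p³ ≈ (0.811107)³ ≈ 5.33623096e-01.
By linearity: E[X] = C(38, 3)·p³ ≈ 8436 · 5.33623096e-01 ≈ 4501.644436.
Since α = 1/2 < 1, p = c/n^{1/2} ≫ 1/n is above the triangle threshold p ~ 1/n. Asymptotically E[X] ~ (c³/6)·n^{3(1−α)} = (5³/6)·n^{1.5} → ∞; triangles are abundant w.h.p.

E[X] ≈ 4501.644436; in regime p = Θ(1/n^{1/2}) E[X] diverges (above the triangle threshold p ~ 1/n).


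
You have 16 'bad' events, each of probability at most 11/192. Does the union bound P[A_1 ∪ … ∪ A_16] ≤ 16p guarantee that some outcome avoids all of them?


Union bound: P[∪_{i=1}^{16} A_i] ≤ Σ_i P[A_i] ≤ 16·p = 16·(11/192) = 11/12.
Numerically: 11/12 ≈ 0.91667.
Is 11/12 < 1? YES.
Since P[∪ A_i] ≤ 11/12 < 1, the complement has P[∩ A_i^c] ≥ 1 − 11/12 = 1/12 > 0, so some outcome avoids every A_i.

16·p = 11/12 ≈ 0.91667; existence CERTIFIED by the union bound.


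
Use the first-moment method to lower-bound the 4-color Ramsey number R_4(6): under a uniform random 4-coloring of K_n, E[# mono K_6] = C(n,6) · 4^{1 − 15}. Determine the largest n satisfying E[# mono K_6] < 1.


We need C(n, 6) · 4^{1 − 15} < 1, i.e. C(n, 6) < 4^{15 − 1} = 268435456.
Check values of n near the boundary:
  n = 77: C(77, 6) = 237093780; 237093780 < 268435456? YES
  n = 78: C(78, 6) = 256851595; 256851595 < 268435456? YES
  n = 79: C(79, 6) = 277962685; 277962685 < 268435456? NO
  n = 80: C(80, 6) = 300500200; 300500200 < 268435456? NO
The largest n with C(n, 6) < 268435456 is n = 78 (where E[X] = 256851595/268435456 ≈ 0.957). Hence R_4(6) > 78, i.e. R_4(6) ≥ 79.

Largest n = 78; hence R_4(6) > 78.


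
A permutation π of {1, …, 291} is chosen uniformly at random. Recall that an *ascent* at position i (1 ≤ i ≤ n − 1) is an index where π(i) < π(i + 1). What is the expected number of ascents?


Write X = Σ X_I over i = 1, …, 290, with X_I the indicator of one ascent.
There are 290 indicators.
For each fixed i, the pair (π(i), π(i+1)) is a uniformly random ordered pair of distinct values from {1, …, 291}; by symmetry P[π(i) < π(i+1)] = 1/2.
By linearity: E[X] = 290 · (1/2) = (291 − 1) · (1/2) = 145 ≈ 145.000.

E[X] = 145 = 145.000.


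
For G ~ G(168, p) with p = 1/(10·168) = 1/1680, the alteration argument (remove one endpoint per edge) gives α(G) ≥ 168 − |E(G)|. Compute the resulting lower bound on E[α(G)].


E[|E(G)|] = C(168, 2)·p = 14028 · (1/1680) = 167/20.
E[α(G)] ≥ n − E[|E(G)|] = 168 − 167/20 = 3193/20.
Numerically: ≈ 159.650.
(This is only a lower bound; the true E[α(G)] may be larger.)

E[α(G)] ≥ 3193/20 ≈ 159.650.


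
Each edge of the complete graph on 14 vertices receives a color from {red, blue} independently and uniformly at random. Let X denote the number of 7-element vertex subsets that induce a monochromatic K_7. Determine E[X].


Let X = Σ_S X_S over the C(14, 7) = 3432 subsets S of size 7, where X_S = 1 if the K_7 on S is monochromatic.
For a fixed S, the K_7 on S has C(7, 2) = 21 edges. P[all 21 edges red] = (1/2)^21, and likewise for blue, so P[monochromatic] = 2·(1/2)^21 = 2^{1 − 21} = 1/1048576.
Summing: E[X] = C(14, 7) · 2^{1 − 21} = 3432 · 1/1048576 = 429/131072.
Numerically: E[X] ≈ 0.00327.

E[X] = C(14,7)·2^(1−C(7,2)) = 429/131072 ≈ 0.00327.


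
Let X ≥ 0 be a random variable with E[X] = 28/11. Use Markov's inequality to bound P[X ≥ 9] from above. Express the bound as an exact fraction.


μ = E[X] = 28/11, a = 9.
Markov: P[X ≥ 9] ≤ μ/a = (28/11)/9 = 28/99.
Numerically: ≈ 0.28283.
(Since a = 9 > μ = 2.54545, the bound 28/99 is < 1 and informative.)

P[X ≥ 9] ≤ 28/99 ≈ 0.28283.


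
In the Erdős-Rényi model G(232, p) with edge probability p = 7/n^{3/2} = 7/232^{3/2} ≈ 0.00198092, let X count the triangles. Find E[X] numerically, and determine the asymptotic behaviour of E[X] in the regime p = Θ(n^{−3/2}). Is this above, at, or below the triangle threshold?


Number of potential triangles: C(232, 3) = 2054360.
Each occurs with probability p³ ≈ (0.00198092)³ ≈ 7.77317040e-09.
By linearity: E[X] = C(232, 3)·p³ ≈ 2054360 · 7.77317040e-09 ≈ 0.015969.
Since α = 3/2 > 1, p = c/n^{3/2} = o(1/n) is below the triangle threshold p ~ 1/n. Asymptotically E[X] ~ (c³/6)·n^{3(1−α)} = (7³/6)·n^{-1.5} → 0, so by Markov's inequality G has no triangles w.h.p.

E[X] ≈ 0.015969; in regime p = Θ(1/n^{3/2}) E[X] tends to 0 (below the triangle threshold p ~ 1/n).


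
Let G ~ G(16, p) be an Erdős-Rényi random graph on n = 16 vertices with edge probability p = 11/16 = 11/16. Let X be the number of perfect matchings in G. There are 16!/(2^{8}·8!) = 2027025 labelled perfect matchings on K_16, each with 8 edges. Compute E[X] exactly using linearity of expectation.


K_16 has 16!/(2^{8}·8!) = 2027025 labelled perfect matchings.
For each such perfect matching H, let X_H = 1 if all 8 edges of H are present in G. Then P[X_H = 1] = p^{8} = (11/16)^{8} = 214358881/4294967296.
Summing the indicators: E[X] = Σ_H E[X_H] = 2027025 · p^{8} = 2027025 · 214358881/4294967296 = 434510810759025/4294967296.
Numerically: E[X] ≈ 1.0117e+05.

E[X] = 2027025 · (11/16)^{8} = 434510810759025/4294967296 ≈ 1.0117e+05.


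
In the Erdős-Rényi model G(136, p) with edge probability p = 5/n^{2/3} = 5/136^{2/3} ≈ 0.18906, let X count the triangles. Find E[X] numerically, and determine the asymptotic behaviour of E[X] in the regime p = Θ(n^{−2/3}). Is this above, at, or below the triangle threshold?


Number of potential triangles: C(136, 3) = 410040.
Each occurs with probability p³ ≈ (0.18906)³ ≈ 6.7582180e-03.
By linearity: E[X] = C(136, 3)·p³ ≈ 410040 · 6.7582180e-03 ≈ 2771.13971.
Since α = 2/3 < 1, p = c/n^{2/3} ≫ 1/n is above the triangle threshold p ~ 1/n. Asymptotically E[X] ~ (c³/6)·n^{3(1−α)} = (5³/6)·n^{1} → ∞; triangles are abundant w.h.p.

E[X] ≈ 2771.13971; in regime p = Θ(1/n^{2/3}) E[X] diverges (above the triangle threshold p ~ 1/n).


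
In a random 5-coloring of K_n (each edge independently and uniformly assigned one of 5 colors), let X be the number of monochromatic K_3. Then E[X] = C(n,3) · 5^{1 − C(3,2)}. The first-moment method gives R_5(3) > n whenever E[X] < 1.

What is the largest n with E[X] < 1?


We need C(n, 3) · 5^{1 − 3} < 1, i.e. C(n, 3) < 5^{3 − 1} = 25.
Check values of n near the boundary:
  n = 3: C(3, 3) = 1; 1 < 25? YES
  n = 4: C(4, 3) = 4; 4 < 25? YES
  n = 5: C(5, 3) = 10; 10 < 25? YES
  n = 6: C(6, 3) = 20; 20 < 25? YES
  n = 7: C(7, 3) = 35; 35 < 25? NO
The largest n with C(n, 3) < 25 is n = 6 (where E[X] = 4/5 ≈ 0.800). Hence R_5(3) > 6, i.e. R_5(3) ≥ 7.

Largest n = 6; hence R_5(3) > 6.


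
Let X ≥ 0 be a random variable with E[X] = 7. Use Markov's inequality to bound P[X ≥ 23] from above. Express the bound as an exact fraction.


μ = E[X] = 7, a = 23.
Markov: P[X ≥ 23] ≤ μ/a = (7)/23 = 7/23.
Numerically: ≈ 0.30435.
(Since a = 23 > μ = 7.00000, the bound 7/23 is < 1 and informative.)

P[X ≥ 23] ≤ 7/23 ≈ 0.30435.


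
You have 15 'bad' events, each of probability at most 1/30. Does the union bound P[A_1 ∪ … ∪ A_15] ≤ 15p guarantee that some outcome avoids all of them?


Union bound: P[∪_{i=1}^{15} A_i] ≤ Σ_i P[A_i] ≤ 15·p = 15·(1/30) = 1/2.
Numerically: 1/2 ≈ 0.5000.
Is 1/2 < 1? YES.
Since P[∪ A_i] ≤ 1/2 < 1, the complement has P[∩ A_i^c] ≥ 1 − 1/2 = 1/2 > 0, so some outcome avoids every A_i.

15·p = 1/2 ≈ 0.5000; existence CERTIFIED by the union bound.


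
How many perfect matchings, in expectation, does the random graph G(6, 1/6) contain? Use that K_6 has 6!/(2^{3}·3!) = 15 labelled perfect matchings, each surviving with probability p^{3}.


K_6 has 6!/(2^{3}·3!) = 15 labelled perfect matchings.
For each such perfect matching H, let X_H = 1 if all 3 edges of H are present in G. Then P[X_H = 1] = p^{3} = (1/6)^{3} = 1/216.
By linearity: E[X] = Σ_H E[X_H] = 15 · p^{3} = 15 · 1/216 = 5/72.
Numerically: E[X] ≈ 0.069444.

E[X] = 15 · (1/6)^{3} = 5/72 ≈ 0.069444.


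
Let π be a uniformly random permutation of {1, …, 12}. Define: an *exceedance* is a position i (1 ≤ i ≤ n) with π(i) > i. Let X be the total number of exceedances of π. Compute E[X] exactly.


Write X = Σ_{i=1}^{12} X_i, where X_i = 1_{π(i) > i}.
For each fixed i, π(i) is uniform over {1, …, 12} (marginal of a uniform permutation), so P[π(i) > i] = (n − i)/n. Summing: Σ_{i=1}^{12} (n − i)/n = (0 + 1 + … + 11)/12 = 12(12 − 1)/(2·12) = (12 − 1)/2.
Hence E[X] = Σ_{i=1}^{12} (12 − i)/12 = 11/2 ≈ 5.5000.

E[X] = 11/2 = 5.5000.


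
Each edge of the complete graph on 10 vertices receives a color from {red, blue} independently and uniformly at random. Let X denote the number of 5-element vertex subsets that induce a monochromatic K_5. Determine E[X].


Let X = Σ_S X_S over the C(10, 5) = 252 subsets S of size 5, where X_S = 1 if the K_5 on S is monochromatic.
For a fixed S, the K_5 on S has C(5, 2) = 10 edges. P[all 10 edges red] = (1/2)^10, and likewise for blue, so P[monochromatic] = 2·(1/2)^10 = 2^{1 − 10} = 1/512.
By linearity of expectation: E[X] = C(10, 5) · 2^{1 − 10} = 252 · 1/512 = 63/128.
Numerically: E[X] ≈ 0.492.

E[X] = C(10,5)·2^(1−C(5,2)) = 63/128 ≈ 0.492.


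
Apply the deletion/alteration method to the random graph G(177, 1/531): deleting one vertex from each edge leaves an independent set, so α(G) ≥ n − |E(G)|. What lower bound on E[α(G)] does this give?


E[|E(G)|] = C(177, 2)·p = 15576 · (1/531) = 88/3.
E[α(G)] ≥ n − E[|E(G)|] = 177 − 88/3 = 443/3.
Numerically: ≈ 147.6667.
(This is only a lower bound; the true E[α(G)] may be larger.)

E[α(G)] ≥ 443/3 ≈ 147.6667.


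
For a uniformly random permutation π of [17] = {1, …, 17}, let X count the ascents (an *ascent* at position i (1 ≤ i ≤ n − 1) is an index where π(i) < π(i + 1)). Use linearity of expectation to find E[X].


Write X = Σ X_I over i = 1, …, 16, with X_I the indicator of one ascent.
There are 16 indicators.
For each fixed i, the pair (π(i), π(i+1)) is a uniformly random ordered pair of distinct values from {1, …, 17}; by symmetry P[π(i) < π(i+1)] = 1/2.
By linearity: E[X] = 16 · (1/2) = (17 − 1) · (1/2) = 8 ≈ 8.0000.

E[X] = 8 = 8.0000.


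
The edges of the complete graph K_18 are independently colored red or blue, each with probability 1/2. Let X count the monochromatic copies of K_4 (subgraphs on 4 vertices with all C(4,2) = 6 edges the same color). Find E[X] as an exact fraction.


Let X = Σ_S X_S over the C(18, 4) = 3060 subsets S of size 4, where X_S = 1 if the K_4 on S is monochromatic.
For a fixed S, the K_4 on S has C(4, 2) = 6 edges. P[all 6 edges red] = (1/2)^6, and likewise for blue, so P[monochromatic] = 2·(1/2)^6 = 2^{1 − 6} = 1/32.
Summing: E[X] = C(18, 4) · 2^{1 − 6} = 3060 · 1/32 = 765/8.
Numerically: E[X] ≈ 95.625000.

E[X] = C(18,4)·2^(1−C(4,2)) = 765/8 ≈ 95.625000.


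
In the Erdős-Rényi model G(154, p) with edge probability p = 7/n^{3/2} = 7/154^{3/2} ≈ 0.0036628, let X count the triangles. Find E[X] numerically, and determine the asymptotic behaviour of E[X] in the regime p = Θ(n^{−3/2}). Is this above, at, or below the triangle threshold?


Number of potential triangles: C(154, 3) = 596904.
Each occurs with probability p³ ≈ (0.0036628)³ ≈ 4.9141779e-08.
By linearity: E[X] = C(154, 3)·p³ ≈ 596904 · 4.9141779e-08 ≈ 0.02933.
Since α = 3/2 > 1, p = c/n^{3/2} = o(1/n) is below the triangle threshold p ~ 1/n. Asymptotically E[X] ~ (c³/6)·n^{3(1−α)} = (7³/6)·n^{-1.5} → 0, so by Markov's inequality G has no triangles w.h.p.

E[X] ≈ 0.02933; in regime p = Θ(1/n^{3/2}) E[X] tends to 0 (below the triangle threshold p ~ 1/n).


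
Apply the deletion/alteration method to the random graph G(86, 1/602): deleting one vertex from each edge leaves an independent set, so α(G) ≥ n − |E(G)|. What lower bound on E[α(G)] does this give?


E[|E(G)|] = C(86, 2)·p = 3655 · (1/602) = 85/14.
E[α(G)] ≥ n − E[|E(G)|] = 86 − 85/14 = 1119/14.
Numerically: ≈ 79.92857.
(This is only a lower bound; the true E[α(G)] may be larger.)

E[α(G)] ≥ 1119/14 ≈ 79.92857.


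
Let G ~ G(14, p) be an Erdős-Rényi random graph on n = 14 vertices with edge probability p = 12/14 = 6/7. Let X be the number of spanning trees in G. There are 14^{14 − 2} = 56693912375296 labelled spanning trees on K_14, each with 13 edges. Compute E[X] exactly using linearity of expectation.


K_14 has 14^{14 − 2} = 56693912375296 labelled spanning trees.
For each such spanning tree H, let X_H = 1 if all 13 edges of H are present in G. Then P[X_H = 1] = p^{13} = (6/7)^{13} = 13060694016/96889010407.
Summing the indicators: E[X] = Σ_H E[X_H] = 56693912375296 · p^{13} = 56693912375296 · 13060694016/96889010407 = 53496602689536/7.
Numerically: E[X] ≈ 7.642e+12.

E[X] = 56693912375296 · (6/7)^{13} = 53496602689536/7 ≈ 7.642e+12.


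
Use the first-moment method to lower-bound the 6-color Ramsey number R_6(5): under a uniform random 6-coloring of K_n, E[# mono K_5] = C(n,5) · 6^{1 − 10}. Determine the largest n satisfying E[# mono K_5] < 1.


We need C(n, 5) · 6^{1 − 10} < 1, i.e. C(n, 5) < 6^{10 − 1} = 10077696.
Check values of n near the boundary:
  n = 66: C(66, 5) = 8936928; 8936928 < 10077696? YES
  n = 67: C(67, 5) = 9657648; 9657648 < 10077696? YES
  n = 68: C(68, 5) = 10424128; 10424128 < 10077696? NO
  n = 69: C(69, 5) = 11238513; 11238513 < 10077696? NO
The largest n with C(n, 5) < 10077696 is n = 67 (where E[X] = 67067/69984 ≈ 0.9583). Hence R_6(5) > 67, i.e. R_6(5) ≥ 68.

Largest n = 67; hence R_6(5) > 67.


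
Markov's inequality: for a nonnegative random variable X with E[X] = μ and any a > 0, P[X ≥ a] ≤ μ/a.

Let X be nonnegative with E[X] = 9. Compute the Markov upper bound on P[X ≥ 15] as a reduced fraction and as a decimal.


μ = E[X] = 9, a = 15.
Markov: P[X ≥ 15] ≤ μ/a = (9)/15 = 3/5.
Numerically: ≈ 0.600.
(Since a = 15 > μ = 9.000, the bound 3/5 is < 1 and informative.)

P[X ≥ 15] ≤ 3/5 ≈ 0.600.


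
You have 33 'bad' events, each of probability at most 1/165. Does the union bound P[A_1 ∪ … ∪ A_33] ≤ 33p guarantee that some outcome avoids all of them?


Union bound: P[∪_{i=1}^{33} A_i] ≤ Σ_i P[A_i] ≤ 33·p = 33·(1/165) = 1/5.
Numerically: 1/5 ≈ 0.200000.
Is 1/5 < 1? YES.
Since P[∪ A_i] ≤ 1/5 < 1, the complement has P[∩ A_i^c] ≥ 1 − 1/5 = 4/5 > 0, so some outcome avoids every A_i.

33·p = 1/5 ≈ 0.200000; existence CERTIFIED by the union bound.


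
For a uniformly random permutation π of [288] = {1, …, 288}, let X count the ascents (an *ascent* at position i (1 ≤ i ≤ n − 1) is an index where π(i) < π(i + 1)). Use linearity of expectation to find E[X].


Write X = Σ X_I over i = 1, …, 287, with X_I the indicator of one ascent.
There are 287 indicators.
For each fixed i, the pair (π(i), π(i+1)) is a uniformly random ordered pair of distinct values from {1, …, 288}; by symmetry P[π(i) < π(i+1)] = 1/2.
By linearity: E[X] = 287 · (1/2) = (288 − 1) · (1/2) = 287/2 ≈ 143.50000.

E[X] = 287/2 = 143.50000.


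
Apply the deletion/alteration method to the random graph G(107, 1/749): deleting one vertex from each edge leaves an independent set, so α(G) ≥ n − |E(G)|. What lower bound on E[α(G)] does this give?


E[|E(G)|] = C(107, 2)·p = 5671 · (1/749) = 53/7.
E[α(G)] ≥ n − E[|E(G)|] = 107 − 53/7 = 696/7.
Numerically: ≈ 99.428571.
(This is only a lower bound; the true E[α(G)] may be larger.)

E[α(G)] ≥ 696/7 ≈ 99.428571.


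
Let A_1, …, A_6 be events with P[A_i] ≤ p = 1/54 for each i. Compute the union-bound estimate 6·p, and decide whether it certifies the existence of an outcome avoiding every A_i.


Union bound: P[∪_{i=1}^{6} A_i] ≤ Σ_i P[A_i] ≤ 6·p = 6·(1/54) = 1/9.
Numerically: 1/9 ≈ 0.1111.
Is 1/9 < 1? YES.
Since P[∪ A_i] ≤ 1/9 < 1, the complement has P[∩ A_i^c] ≥ 1 − 1/9 = 8/9 > 0, so some outcome avoids every A_i.

6·p = 1/9 ≈ 0.1111; existence CERTIFIED by the union bound.


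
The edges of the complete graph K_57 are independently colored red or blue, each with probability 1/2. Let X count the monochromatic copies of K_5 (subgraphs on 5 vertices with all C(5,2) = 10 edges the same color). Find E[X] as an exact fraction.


Let X = Σ_S X_S over the C(57, 5) = 4187106 subsets S of size 5, where X_S = 1 if the K_5 on S is monochromatic.
For a fixed S, the K_5 on S has C(5, 2) = 10 edges. P[all 10 edges red] = (1/2)^10, and likewise for blue, so P[monochromatic] = 2·(1/2)^10 = 2^{1 − 10} = 1/512.
Summing: E[X] = C(57, 5) · 2^{1 − 10} = 4187106 · 1/512 = 2093553/256.
Numerically: E[X] ≈ 8177.941406.

E[X] = C(57,5)·2^(1−C(5,2)) = 2093553/256 ≈ 8177.941406.


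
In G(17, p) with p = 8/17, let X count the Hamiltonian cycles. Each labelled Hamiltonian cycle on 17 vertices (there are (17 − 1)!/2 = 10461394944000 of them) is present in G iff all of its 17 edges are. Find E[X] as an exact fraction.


K_17 has (17 − 1)!/2 = 10461394944000 labelled Hamiltonian cycles.
For each such Hamiltonian cycle H, let X_H = 1 if all 17 edges of H are present in G. Then P[X_H = 1] = p^{17} = (8/17)^{17} = 2251799813685248/827240261886336764177.
By linearity of expectation: E[X] = Σ_H E[X_H] = 10461394944000 · p^{17} = 10461394944000 · 2251799813685248/827240261886336764177 = 23556967185786995434586112000/827240261886336764177.
Numerically: E[X] ≈ 2.8477e+07.

E[X] = 10461394944000 · (8/17)^{17} = 23556967185786995434586112000/827240261886336764177 ≈ 2.8477e+07.


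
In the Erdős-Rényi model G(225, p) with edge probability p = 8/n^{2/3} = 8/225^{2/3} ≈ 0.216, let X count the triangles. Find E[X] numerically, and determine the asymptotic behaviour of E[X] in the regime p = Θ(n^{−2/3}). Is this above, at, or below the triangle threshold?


Number of potential triangles: C(225, 3) = 1873200.
Each occurs with probability p³ ≈ (0.216)³ ≈ 1.01136e-02.
By linearity: E[X] = C(225, 3)·p³ ≈ 1873200 · 1.01136e-02 ≈ 18944.759.
Since α = 2/3 < 1, p = c/n^{2/3} ≫ 1/n is above the triangle threshold p ~ 1/n. Asymptotically E[X] ~ (c³/6)·n^{3(1−α)} = (8³/6)·n^{1} → ∞; triangles are abundant w.h.p.

E[X] ≈ 18944.759; in regime p = Θ(1/n^{2/3}) E[X] diverges (above the triangle threshold p ~ 1/n).


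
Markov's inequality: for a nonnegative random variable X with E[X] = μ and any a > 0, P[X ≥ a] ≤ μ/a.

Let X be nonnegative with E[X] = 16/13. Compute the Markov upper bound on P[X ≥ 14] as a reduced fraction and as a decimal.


μ = E[X] = 16/13, a = 14.
Markov: P[X ≥ 14] ≤ μ/a = (16/13)/14 = 8/91.
Numerically: ≈ 0.087912.
(Since a = 14 > μ = 1.230769, the bound 8/91 is < 1 and informative.)

P[X ≥ 14] ≤ 8/91 ≈ 0.087912.


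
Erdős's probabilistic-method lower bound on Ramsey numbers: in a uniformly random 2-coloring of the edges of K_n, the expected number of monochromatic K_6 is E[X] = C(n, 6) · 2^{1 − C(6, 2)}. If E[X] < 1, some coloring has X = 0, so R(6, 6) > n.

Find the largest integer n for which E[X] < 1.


We need C(n, 6) · 2^{1 − 15} < 1, i.e. C(n, 6) < 2^{15 − 1} = 16384.
Check values of n near the boundary:
  n = 13: C(13, 6) = 1716; 1716 < 16384? YES
  n = 14: C(14, 6) = 3003; 3003 < 16384? YES
  n = 15: C(15, 6) = 5005; 5005 < 16384? YES
  n = 16: C(16, 6) = 8008; 8008 < 16384? YES
  n = 17: C(17, 6) = 12376; 12376 < 16384? YES
  n = 18: C(18, 6) = 18564; 18564 < 16384? NO
  n = 19: C(19, 6) = 27132; 27132 < 16384? NO
The largest n with C(n, 6) < 16384 is n = 17 (where E[X] = 1547/2048 ≈ 0.75537). Hence R(6, 6) > 17, i.e. R(6, 6) ≥ 18.

Largest n = 17; hence R(6, 6) > 17.


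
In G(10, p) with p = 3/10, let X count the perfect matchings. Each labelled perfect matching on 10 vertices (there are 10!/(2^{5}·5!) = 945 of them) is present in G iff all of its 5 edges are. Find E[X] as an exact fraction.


K_10 has 10!/(2^{5}·5!) = 945 labelled perfect matchings.
For each such perfect matching H, let X_H = 1 if all 5 edges of H are present in G. Then P[X_H = 1] = p^{5} = (3/10)^{5} = 243/100000.
Summing the indicators: E[X] = Σ_H E[X_H] = 945 · p^{5} = 945 · 243/100000 = 45927/20000.
Numerically: E[X] ≈ 2.296.

E[X] = 945 · (3/10)^{5} = 45927/20000 ≈ 2.296.


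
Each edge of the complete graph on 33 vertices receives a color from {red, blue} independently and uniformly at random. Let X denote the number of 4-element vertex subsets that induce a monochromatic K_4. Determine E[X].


Let X = Σ_S X_S over the C(33, 4) = 40920 subsets S of size 4, where X_S = 1 if the K_4 on S is monochromatic.
For a fixed S, the K_4 on S has C(4, 2) = 6 edges. P[all 6 edges red] = (1/2)^6, and likewise for blue, so P[monochromatic] = 2·(1/2)^6 = 2^{1 − 6} = 1/32.
By linearity of expectation: E[X] = C(33, 4) · 2^{1 − 6} = 40920 · 1/32 = 5115/4.
Numerically: E[X] ≈ 1278.750.

E[X] = C(33,4)·2^(1−C(4,2)) = 5115/4 ≈ 1278.750.


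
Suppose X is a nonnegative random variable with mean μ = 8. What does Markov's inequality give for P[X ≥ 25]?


μ = E[X] = 8, a = 25.
Markov: P[X ≥ 25] ≤ μ/a = (8)/25 = 8/25.
Numerically: ≈ 0.320.
(Since a = 25 > μ = 8.000, the bound 8/25 is < 1 and informative.)

P[X ≥ 25] ≤ 8/25 ≈ 0.320.


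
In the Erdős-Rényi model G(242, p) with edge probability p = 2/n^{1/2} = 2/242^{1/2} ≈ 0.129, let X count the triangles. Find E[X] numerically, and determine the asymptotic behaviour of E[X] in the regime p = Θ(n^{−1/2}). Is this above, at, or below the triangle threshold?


Number of potential triangles: C(242, 3) = 2332880.
Each occurs with probability p³ ≈ (0.129)³ ≈ 2.12504e-03.
By linearity: E[X] = C(242, 3)·p³ ≈ 2332880 · 2.12504e-03 ≈ 4957.461.
Since α = 1/2 < 1, p = c/n^{1/2} ≫ 1/n is above the triangle threshold p ~ 1/n. Asymptotically E[X] ~ (c³/6)·n^{3(1−α)} = (2³/6)·n^{1.5} → ∞; triangles are abundant w.h.p.

E[X] ≈ 4957.461; in regime p = Θ(1/n^{1/2}) E[X] diverges (above the triangle threshold p ~ 1/n).


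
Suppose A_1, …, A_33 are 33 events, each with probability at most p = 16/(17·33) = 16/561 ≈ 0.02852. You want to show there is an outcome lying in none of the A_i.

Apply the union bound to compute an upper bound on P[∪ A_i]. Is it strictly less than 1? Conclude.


Union bound: P[∪_{i=1}^{33} A_i] ≤ Σ_i P[A_i] ≤ 33·p = 33·(16/561) = 16/17.
Numerically: 16/17 ≈ 0.94118.
Is 16/17 < 1? YES.
Since P[∪ A_i] ≤ 16/17 < 1, the complement has P[∩ A_i^c] ≥ 1 − 16/17 = 1/17 > 0, so some outcome avoids every A_i.

33·p = 16/17 ≈ 0.94118; existence CERTIFIED by the union bound.


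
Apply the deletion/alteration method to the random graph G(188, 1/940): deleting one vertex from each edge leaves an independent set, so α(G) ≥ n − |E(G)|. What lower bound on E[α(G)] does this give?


E[|E(G)|] = C(188, 2)·p = 17578 · (1/940) = 187/10.
E[α(G)] ≥ n − E[|E(G)|] = 188 − 187/10 = 1693/10.
Numerically: ≈ 169.300000.
(This is only a lower bound; the true E[α(G)] may be larger.)

E[α(G)] ≥ 1693/10 ≈ 169.300000.


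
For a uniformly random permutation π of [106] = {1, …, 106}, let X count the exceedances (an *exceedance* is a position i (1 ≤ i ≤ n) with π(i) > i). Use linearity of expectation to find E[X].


Write X = Σ_{i=1}^{106} X_i, where X_i = 1_{π(i) > i}.
For each fixed i, π(i) is uniform over {1, …, 106} (marginal of a uniform permutation), so P[π(i) > i] = (n − i)/n. Summing: Σ_{i=1}^{106} (n − i)/n = (0 + 1 + … + 105)/106 = 106(106 − 1)/(2·106) = (106 − 1)/2.
Hence E[X] = Σ_{i=1}^{106} (106 − i)/106 = 105/2 ≈ 52.500.

E[X] = 105/2 = 52.500.


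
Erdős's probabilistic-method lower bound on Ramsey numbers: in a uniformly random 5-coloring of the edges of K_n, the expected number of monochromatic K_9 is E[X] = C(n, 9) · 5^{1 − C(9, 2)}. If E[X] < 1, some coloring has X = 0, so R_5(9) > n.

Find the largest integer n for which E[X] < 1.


We need C(n, 9) · 5^{1 − 36} < 1, i.e. C(n, 9) < 5^{36 − 1} = 2910383045673370361328125.
Check values of n near the boundary:
  n = 2170: C(2170, 9) = 2891746779868845075610510; 2891746779868845075610510 < 2910383045673370361328125? YES
  n = 2171: C(2171, 9) = 2903784578674959601827205; 2903784578674959601827205 < 2910383045673370361328125? YES
  n = 2172: C(2172, 9) = 2915866900084148060642020; 2915866900084148060642020 < 2910383045673370361328125? NO
The largest n with C(n, 9) < 2910383045673370361328125 is n = 2171 (where E[X] = 580756915734991920365441/582076609134674072265625 ≈ 0.997733). Hence R_5(9) > 2171, i.e. R_5(9) ≥ 2172.

Largest n = 2171; hence R_5(9) > 2171.


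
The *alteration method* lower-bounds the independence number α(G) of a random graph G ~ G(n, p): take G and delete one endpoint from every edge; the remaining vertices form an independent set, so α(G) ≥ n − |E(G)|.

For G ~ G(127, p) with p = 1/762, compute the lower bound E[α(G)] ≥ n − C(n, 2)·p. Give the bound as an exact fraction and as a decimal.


E[|E(G)|] = C(127, 2)·p = 8001 · (1/762) = 21/2.
E[α(G)] ≥ n − E[|E(G)|] = 127 − 21/2 = 233/2.
Numerically: ≈ 116.500000.
(This is only a lower bound; the true E[α(G)] may be larger.)

E[α(G)] ≥ 233/2 ≈ 116.500000.


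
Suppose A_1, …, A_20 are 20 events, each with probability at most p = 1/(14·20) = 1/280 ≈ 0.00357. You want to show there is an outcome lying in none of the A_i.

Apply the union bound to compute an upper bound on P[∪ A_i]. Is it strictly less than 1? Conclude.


Union bound: P[∪_{i=1}^{20} A_i] ≤ Σ_i P[A_i] ≤ 20·p = 20·(1/280) = 1/14.
Numerically: 1/14 ≈ 0.07143.
Is 1/14 < 1? YES.
Since P[∪ A_i] ≤ 1/14 < 1, the complement has P[∩ A_i^c] ≥ 1 − 1/14 = 13/14 > 0, so some outcome avoids every A_i.

20·p = 1/14 ≈ 0.07143; existence CERTIFIED by the union bound.


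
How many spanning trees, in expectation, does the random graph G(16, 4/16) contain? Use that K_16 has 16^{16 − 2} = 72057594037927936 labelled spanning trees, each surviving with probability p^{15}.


K_16 has 16^{16 − 2} = 72057594037927936 labelled spanning trees.
For each such spanning tree H, let X_H = 1 if all 15 edges of H are present in G. Then P[X_H = 1] = p^{15} = (1/4)^{15} = 1/1073741824.
By linearity: E[X] = Σ_H E[X_H] = 72057594037927936 · p^{15} = 72057594037927936 · 1/1073741824 = 67108864.
Numerically: E[X] ≈ 6.71089e+07.

E[X] = 72057594037927936 · (1/4)^{15} = 67108864 ≈ 6.71089e+07.


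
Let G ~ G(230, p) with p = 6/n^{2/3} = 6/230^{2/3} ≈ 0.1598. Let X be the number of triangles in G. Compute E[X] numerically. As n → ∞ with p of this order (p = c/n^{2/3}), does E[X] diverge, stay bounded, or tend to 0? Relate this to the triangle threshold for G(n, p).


Number of potential triangles: C(230, 3) = 2001460.
Each occurs with probability p³ ≈ (0.1598)³ ≈ 4.083176e-03.
By linearity: E[X] = C(230, 3)·p³ ≈ 2001460 · 4.083176e-03 ≈ 8172.3130.
Since α = 2/3 < 1, p = c/n^{2/3} ≫ 1/n is above the triangle threshold p ~ 1/n. Asymptotically E[X] ~ (c³/6)·n^{3(1−α)} = (6³/6)·n^{1} → ∞; triangles are abundant w.h.p.

E[X] ≈ 8172.3130; in regime p = Θ(1/n^{2/3}) E[X] diverges (above the triangle threshold p ~ 1/n).


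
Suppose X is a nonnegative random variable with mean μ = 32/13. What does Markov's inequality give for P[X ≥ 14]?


μ = E[X] = 32/13, a = 14.
Markov: P[X ≥ 14] ≤ μ/a = (32/13)/14 = 16/91.
Numerically: ≈ 0.1758.
(Since a = 14 > μ = 2.4615, the bound 16/91 is < 1 and informative.)

P[X ≥ 14] ≤ 16/91 ≈ 0.1758.


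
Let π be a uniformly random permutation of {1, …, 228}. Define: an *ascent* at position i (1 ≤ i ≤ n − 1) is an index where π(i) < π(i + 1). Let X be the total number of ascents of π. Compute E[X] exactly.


Write X = Σ X_I over i = 1, …, 227, with X_I the indicator of one ascent.
There are 227 indicators.
For each fixed i, the pair (π(i), π(i+1)) is a uniformly random ordered pair of distinct values from {1, …, 228}; by symmetry P[π(i) < π(i+1)] = 1/2.
By linearity: E[X] = 227 · (1/2) = (228 − 1) · (1/2) = 227/2 ≈ 113.500.

E[X] = 227/2 = 113.500.


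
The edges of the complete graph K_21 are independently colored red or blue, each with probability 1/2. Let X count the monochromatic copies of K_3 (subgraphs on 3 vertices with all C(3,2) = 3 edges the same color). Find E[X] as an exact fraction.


Let X = Σ_S X_S over the C(21, 3) = 1330 subsets S of size 3, where X_S = 1 if the K_3 on S is monochromatic.
For a fixed S, the K_3 on S has C(3, 2) = 3 edges. P[all 3 edges red] = (1/2)^3, and likewise for blue, so P[monochromatic] = 2·(1/2)^3 = 2^{1 − 3} = 1/4.
Summing: E[X] = C(21, 3) · 2^{1 − 3} = 1330 · 1/4 = 665/2.
Numerically: E[X] ≈ 332.5000.

E[X] = C(21,3)·2^(1−C(3,2)) = 665/2 ≈ 332.5000.


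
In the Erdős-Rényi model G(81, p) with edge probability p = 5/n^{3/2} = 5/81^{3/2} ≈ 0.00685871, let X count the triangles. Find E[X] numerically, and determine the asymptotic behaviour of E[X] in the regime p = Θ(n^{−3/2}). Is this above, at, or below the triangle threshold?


Number of potential triangles: C(81, 3) = 85320.
Each occurs with probability p³ ≈ (0.00685871)³ ≈ 3.22646849e-07.
By linearity: E[X] = C(81, 3)·p³ ≈ 85320 · 3.22646849e-07 ≈ 0.027528.
Since α = 3/2 > 1, p = c/n^{3/2} = o(1/n) is below the triangle threshold p ~ 1/n. Asymptotically E[X] ~ (c³/6)·n^{3(1−α)} = (5³/6)·n^{-1.5} → 0, so by Markov's inequality G has no triangles w.h.p.

E[X] ≈ 0.027528; in regime p = Θ(1/n^{3/2}) E[X] tends to 0 (below the triangle threshold p ~ 1/n).


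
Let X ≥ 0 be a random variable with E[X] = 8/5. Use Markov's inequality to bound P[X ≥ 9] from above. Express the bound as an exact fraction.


μ = E[X] = 8/5, a = 9.
Markov: P[X ≥ 9] ≤ μ/a = (8/5)/9 = 8/45.
Numerically: ≈ 0.178.
(Since a = 9 > μ = 1.600, the bound 8/45 is < 1 and informative.)

P[X ≥ 9] ≤ 8/45 ≈ 0.178.


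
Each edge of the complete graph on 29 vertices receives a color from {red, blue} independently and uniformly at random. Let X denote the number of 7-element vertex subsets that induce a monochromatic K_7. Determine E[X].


Let X = Σ_S X_S over the C(29, 7) = 1560780 subsets S of size 7, where X_S = 1 if the K_7 on S is monochromatic.
For a fixed S, the K_7 on S has C(7, 2) = 21 edges. P[all 21 edges red] = (1/2)^21, and likewise for blue, so P[monochromatic] = 2·(1/2)^21 = 2^{1 − 21} = 1/1048576.
By linearity: E[X] = C(29, 7) · 2^{1 − 21} = 1560780 · 1/1048576 = 390195/262144.
Numerically: E[X] ≈ 1.488.

E[X] = C(29,7)·2^(1−C(7,2)) = 390195/262144 ≈ 1.488.


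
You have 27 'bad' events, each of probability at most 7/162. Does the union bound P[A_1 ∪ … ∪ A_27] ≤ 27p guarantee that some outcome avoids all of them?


Union bound: P[∪_{i=1}^{27} A_i] ≤ Σ_i P[A_i] ≤ 27·p = 27·(7/162) = 7/6.
Numerically: 7/6 ≈ 1.1667.
Is 7/6 < 1? NO.
Since the bound 7/6 is ≥ 1, the union bound is uninformative here; it does NOT by itself certify existence.

27·p = 7/6 ≈ 1.1667; existence NOT certified by the union bound.


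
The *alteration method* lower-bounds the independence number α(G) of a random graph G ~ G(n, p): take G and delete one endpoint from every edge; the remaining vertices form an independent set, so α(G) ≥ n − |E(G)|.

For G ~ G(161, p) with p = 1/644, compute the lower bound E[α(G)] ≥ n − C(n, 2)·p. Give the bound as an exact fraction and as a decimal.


E[|E(G)|] = C(161, 2)·p = 12880 · (1/644) = 20.
E[α(G)] ≥ n − E[|E(G)|] = 161 − 20 = 141.
Numerically: ≈ 141.0000.
(This is only a lower bound; the true E[α(G)] may be larger.)

E[α(G)] ≥ 141 ≈ 141.0000.


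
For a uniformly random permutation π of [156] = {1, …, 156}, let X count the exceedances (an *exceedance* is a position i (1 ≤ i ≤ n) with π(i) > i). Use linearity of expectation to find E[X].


Write X = Σ_{i=1}^{156} X_i, where X_i = 1_{π(i) > i}.
For each fixed i, π(i) is uniform over {1, …, 156} (marginal of a uniform permutation), so P[π(i) > i] = (n − i)/n. Summing: Σ_{i=1}^{156} (n − i)/n = (0 + 1 + … + 155)/156 = 156(156 − 1)/(2·156) = (156 − 1)/2.
Hence E[X] = Σ_{i=1}^{156} (156 − i)/156 = 155/2 ≈ 77.50000.

E[X] = 155/2 = 77.50000.


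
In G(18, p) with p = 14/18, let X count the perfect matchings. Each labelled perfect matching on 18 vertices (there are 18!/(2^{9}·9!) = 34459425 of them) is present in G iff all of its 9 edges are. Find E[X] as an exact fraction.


K_18 has 18!/(2^{9}·9!) = 34459425 labelled perfect matchings.
For each such perfect matching H, let X_H = 1 if all 9 edges of H are present in G. Then P[X_H = 1] = p^{9} = (7/9)^{9} = 40353607/387420489.
By linearity of expectation: E[X] = Σ_H E[X_H] = 34459425 · p^{9} = 34459425 · 40353607/387420489 = 17167433257975/4782969.
Numerically: E[X] ≈ 3.59e+06.

E[X] = 34459425 · (7/9)^{9} = 17167433257975/4782969 ≈ 3.59e+06.


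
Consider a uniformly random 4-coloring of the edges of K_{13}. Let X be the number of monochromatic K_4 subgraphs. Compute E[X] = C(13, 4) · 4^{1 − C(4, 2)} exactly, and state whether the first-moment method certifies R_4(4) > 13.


E[X] = C(13, 4) · 4^{1 − 6} = 715 · 4^{−5} = 715/1024.
As a reduced fraction: E[X] = 715/1024 ≈ 0.698242.
Is E[X] < 1? YES.
Since E[X] < 1, there exists a 4-coloring of K_{13} with no monochromatic K_4; hence R_4(4) > 13.

E[X] = 715/1024 ≈ 0.698242; E[X] < 1, so R_4(4) > 13.


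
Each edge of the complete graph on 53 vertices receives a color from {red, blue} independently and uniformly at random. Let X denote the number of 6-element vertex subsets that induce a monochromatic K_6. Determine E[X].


Let X = Σ_S X_S over the C(53, 6) = 22957480 subsets S of size 6, where X_S = 1 if the K_6 on S is monochromatic.
For a fixed S, the K_6 on S has C(6, 2) = 15 edges. P[all 15 edges red] = (1/2)^15, and likewise for blue, so P[monochromatic] = 2·(1/2)^15 = 2^{1 − 15} = 1/16384.
By linearity: E[X] = C(53, 6) · 2^{1 − 15} = 22957480 · 1/16384 = 2869685/2048.
Numerically: E[X] ≈ 1401.213.

E[X] = C(53,6)·2^(1−C(6,2)) = 2869685/2048 ≈ 1401.213.


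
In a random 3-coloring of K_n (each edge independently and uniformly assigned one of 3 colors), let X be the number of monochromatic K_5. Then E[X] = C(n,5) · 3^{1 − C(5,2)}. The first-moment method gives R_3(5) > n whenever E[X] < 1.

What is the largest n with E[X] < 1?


We need C(n, 5) · 3^{1 − 10} < 1, i.e. C(n, 5) < 3^{10 − 1} = 19683.
Check values of n near the boundary:
  n = 18: C(18, 5) = 8568; 8568 < 19683? YES
  n = 19: C(19, 5) = 11628; 11628 < 19683? YES
  n = 20: C(20, 5) = 15504; 15504 < 19683? YES
  n = 21: C(21, 5) = 20349; 20349 < 19683? NO
The largest n with C(n, 5) < 19683 is n = 20 (where E[X] = 5168/6561 ≈ 0.78768). Hence R_3(5) > 20, i.e. R_3(5) ≥ 21.

Largest n = 20; hence R_3(5) > 20.


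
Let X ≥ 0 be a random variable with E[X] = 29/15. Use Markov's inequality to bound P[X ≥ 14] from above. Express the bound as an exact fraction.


μ = E[X] = 29/15, a = 14.
Markov: P[X ≥ 14] ≤ μ/a = (29/15)/14 = 29/210.
Numerically: ≈ 0.138095.
(Since a = 14 > μ = 1.933333, the bound 29/210 is < 1 and informative.)

P[X ≥ 14] ≤ 29/210 ≈ 0.138095.


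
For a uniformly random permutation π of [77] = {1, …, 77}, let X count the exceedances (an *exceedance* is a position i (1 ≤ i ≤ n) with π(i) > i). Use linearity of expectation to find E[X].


Write X = Σ_{i=1}^{77} X_i, where X_i = 1_{π(i) > i}.
For each fixed i, π(i) is uniform over {1, …, 77} (marginal of a uniform permutation), so P[π(i) > i] = (n − i)/n. Summing: Σ_{i=1}^{77} (n − i)/n = (0 + 1 + … + 76)/77 = 77(77 − 1)/(2·77) = (77 − 1)/2.
Hence E[X] = Σ_{i=1}^{77} (77 − i)/77 = 38 ≈ 38.0000.

E[X] = 38 = 38.0000.


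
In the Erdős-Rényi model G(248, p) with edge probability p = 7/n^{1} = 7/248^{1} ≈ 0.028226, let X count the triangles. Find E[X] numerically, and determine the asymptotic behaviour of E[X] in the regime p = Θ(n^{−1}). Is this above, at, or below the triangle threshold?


Number of potential triangles: C(248, 3) = 2511496.
Each occurs with probability p³ ≈ (0.028226)³ ≈ 2.2487391e-05.
By linearity: E[X] = C(248, 3)·p³ ≈ 2511496 · 2.2487391e-05 ≈ 56.47699.
Here α = 1, so p = 7/n is exactly at the triangle threshold p ~ 1/n. Asymptotically E[X] → c³/6 = 7³/6 = 343/6 ≈ 57.16667, a bounded constant. In this regime the triangle count is asymptotically Poisson(c³/6).

E[X] ≈ 56.47699; in regime p = Θ(1/n^{1}) E[X] stays bounded (at the triangle threshold p ~ 1/n).


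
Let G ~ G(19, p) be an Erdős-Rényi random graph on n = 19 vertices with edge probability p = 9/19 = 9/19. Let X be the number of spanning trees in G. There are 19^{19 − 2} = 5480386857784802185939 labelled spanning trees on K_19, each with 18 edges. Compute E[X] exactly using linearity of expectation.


K_19 has 19^{19 − 2} = 5480386857784802185939 labelled spanning trees.
For each such spanning tree H, let X_H = 1 if all 18 edges of H are present in G. Then P[X_H = 1] = p^{18} = (9/19)^{18} = 150094635296999121/104127350297911241532841.
By linearity: E[X] = Σ_H E[X_H] = 5480386857784802185939 · p^{18} = 5480386857784802185939 · 150094635296999121/104127350297911241532841 = 150094635296999121/19.
Numerically: E[X] ≈ 7.9e+15.

E[X] = 5480386857784802185939 · (9/19)^{18} = 150094635296999121/19 ≈ 7.9e+15.


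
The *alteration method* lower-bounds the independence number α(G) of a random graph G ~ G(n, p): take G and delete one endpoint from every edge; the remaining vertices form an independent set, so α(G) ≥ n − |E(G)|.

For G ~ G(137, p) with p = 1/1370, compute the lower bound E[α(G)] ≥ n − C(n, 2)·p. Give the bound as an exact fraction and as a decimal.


E[|E(G)|] = C(137, 2)·p = 9316 · (1/1370) = 34/5.
E[α(G)] ≥ n − E[|E(G)|] = 137 − 34/5 = 651/5.
Numerically: ≈ 130.200000.
(This is only a lower bound; the true E[α(G)] may be larger.)

E[α(G)] ≥ 651/5 ≈ 130.200000.


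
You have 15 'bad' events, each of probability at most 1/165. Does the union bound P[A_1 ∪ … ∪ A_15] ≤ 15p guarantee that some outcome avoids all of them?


Union bound: P[∪_{i=1}^{15} A_i] ≤ Σ_i P[A_i] ≤ 15·p = 15·(1/165) = 1/11.
Numerically: 1/11 ≈ 0.09091.
Is 1/11 < 1? YES.
Since P[∪ A_i] ≤ 1/11 < 1, the complement has P[∩ A_i^c] ≥ 1 − 1/11 = 10/11 > 0, so some outcome avoids every A_i.

15·p = 1/11 ≈ 0.09091; existence CERTIFIED by the union bound.


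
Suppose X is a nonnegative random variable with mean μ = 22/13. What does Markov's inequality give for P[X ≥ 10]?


μ = E[X] = 22/13, a = 10.
Markov: P[X ≥ 10] ≤ μ/a = (22/13)/10 = 11/65.
Numerically: ≈ 0.169.
(Since a = 10 > μ = 1.692, the bound 11/65 is < 1 and informative.)

P[X ≥ 10] ≤ 11/65 ≈ 0.169.


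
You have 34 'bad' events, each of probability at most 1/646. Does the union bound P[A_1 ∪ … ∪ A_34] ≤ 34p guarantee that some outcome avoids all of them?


Union bound: P[∪_{i=1}^{34} A_i] ≤ Σ_i P[A_i] ≤ 34·p = 34·(1/646) = 1/19.
Numerically: 1/19 ≈ 0.052632.
Is 1/19 < 1? YES.
Since P[∪ A_i] ≤ 1/19 < 1, the complement has P[∩ A_i^c] ≥ 1 − 1/19 = 18/19 > 0, so some outcome avoids every A_i.

34·p = 1/19 ≈ 0.052632; existence CERTIFIED by the union bound.


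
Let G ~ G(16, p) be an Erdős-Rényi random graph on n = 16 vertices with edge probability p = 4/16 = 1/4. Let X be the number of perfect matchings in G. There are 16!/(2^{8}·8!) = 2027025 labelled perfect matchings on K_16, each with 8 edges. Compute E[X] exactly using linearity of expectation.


K_16 has 16!/(2^{8}·8!) = 2027025 labelled perfect matchings.
For each such perfect matching H, let X_H = 1 if all 8 edges of H are present in G. Then P[X_H = 1] = p^{8} = (1/4)^{8} = 1/65536.
Summing the indicators: E[X] = Σ_H E[X_H] = 2027025 · p^{8} = 2027025 · 1/65536 = 2027025/65536.
Numerically: E[X] ≈ 30.93.

E[X] = 2027025 · (1/4)^{8} = 2027025/65536 ≈ 30.93.
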